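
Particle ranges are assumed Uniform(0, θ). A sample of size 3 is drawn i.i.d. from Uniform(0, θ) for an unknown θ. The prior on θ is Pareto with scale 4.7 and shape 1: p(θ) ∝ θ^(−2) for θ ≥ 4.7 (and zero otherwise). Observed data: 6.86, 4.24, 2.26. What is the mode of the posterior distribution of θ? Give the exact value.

θ̂_MAP = 6.86

The Uniform(0, θ) likelihood is θ^(−n) for θ ≥ max(xᵢ), zero otherwise. Here max(xᵢ) = 6.86.
Posterior ∝ θ^(−2) · θ^(−3) = θ^(−5) on θ ≥ max(4.7, 6.86) = 6.86.
This density is strictly decreasing in θ, so the posterior mode lies at the lower boundary of the support.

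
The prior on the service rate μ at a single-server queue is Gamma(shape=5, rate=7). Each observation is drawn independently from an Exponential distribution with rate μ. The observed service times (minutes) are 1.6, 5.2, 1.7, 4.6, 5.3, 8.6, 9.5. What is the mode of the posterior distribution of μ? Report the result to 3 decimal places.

The Exponential(rate=μ) likelihood is ∝ μ^n e^(−μΣtᵢ). Here n = 7 and Σtᵢ = 1.6 + 5.2 + 1.7 + 4.6 + 5.3 + 8.6 + 9.5 = 36.5.
Posterior ∝ μ^4e^(−7μ) · μ^7e^(−36.5μ) = μ^11e^(−43.5μ), i.e. Gamma(12, 43.5).
Mode = (a−1)/b = 11/43.5 ≈ 0.253.

μ̂_MAP = 0.253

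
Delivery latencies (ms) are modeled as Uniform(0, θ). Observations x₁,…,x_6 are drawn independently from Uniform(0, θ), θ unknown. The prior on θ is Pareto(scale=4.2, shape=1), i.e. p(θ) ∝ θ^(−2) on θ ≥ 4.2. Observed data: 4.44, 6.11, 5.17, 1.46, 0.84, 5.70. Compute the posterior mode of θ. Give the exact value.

θ̂_MAP = 6.11

The Uniform(0, θ) likelihood is θ^(−n) for θ ≥ max(xᵢ), zero otherwise. Here max(xᵢ) = 6.11.
Posterior ∝ θ^(−2) · θ^(−6) = θ^(−8) on θ ≥ max(4.2, 6.11) = 6.11.
This density is strictly decreasing in θ, so the posterior mode lies at the lower boundary of the support.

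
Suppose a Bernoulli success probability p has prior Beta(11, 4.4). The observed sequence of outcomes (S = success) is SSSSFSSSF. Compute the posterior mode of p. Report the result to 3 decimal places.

Prior: Beta(11, 4.4).
Data: 7 successes in 9 trials (from the sequence). The binomial likelihood contributes p^7(1−p)^2, so the posterior is Beta(11+7, 4.4+2) = Beta(18, 6.4).
For Beta(a, b) with a, b > 1 the mode is (a−1)/(a+b−2) = 17/22.4 ≈ 0.759.

p̂_MAP = 0.759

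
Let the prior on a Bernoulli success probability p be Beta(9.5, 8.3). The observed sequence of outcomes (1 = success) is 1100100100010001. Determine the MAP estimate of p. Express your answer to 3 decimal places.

Prior: Beta(9.5, 8.3).
Data: 6 successes in 16 trials (from the sequence). The binomial likelihood contributes p^6(1−p)^10, so the posterior is Beta(9.5+6, 8.3+10) = Beta(15.5, 18.3).
For Beta(a, b) with a, b > 1 the mode is (a−1)/(a+b−2) = 14.5/31.8 ≈ 0.456.

p̂_MAP = 0.456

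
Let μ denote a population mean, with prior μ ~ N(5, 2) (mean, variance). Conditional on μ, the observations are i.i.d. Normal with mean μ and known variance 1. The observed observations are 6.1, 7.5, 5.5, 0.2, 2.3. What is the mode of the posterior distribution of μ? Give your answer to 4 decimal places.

n = 5; x̄ = (6.1 + 7.5 + 5.5 + 0.2 + 2.3)/5 = 21.6/5 = 4.32.
For a Normal prior and Normal likelihood with known variance, the posterior is Normal; its mode equals its mean, the precision-weighted average.
Prior precision 1/σ₀² = 1/2 = 0.5; data precision n/σ² = 5/1 = 5.
μ̂ = (0.5·5 + 5·4.32) / (0.5 + 5) = 24.1/5.5 = 241/55 ≈ 4.3818.

μ̂_MAP = 4.3818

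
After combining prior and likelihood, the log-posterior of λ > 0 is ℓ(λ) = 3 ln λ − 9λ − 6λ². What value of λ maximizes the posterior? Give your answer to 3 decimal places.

ℓ'(λ) = 3/λ − 9 − 12λ. Setting this to zero and multiplying by λ: 12λ² + 9λ − 3 = 0.
λ = (−9 + √(9² + 4·12·3)) / (2·12) = (−9 + √225) / 24 = (−9 + 15)/24 = 1/4.
ℓ''(λ) = −3/λ² − 12 < 0, confirming a maximum.

λ̂_MAP = 0.250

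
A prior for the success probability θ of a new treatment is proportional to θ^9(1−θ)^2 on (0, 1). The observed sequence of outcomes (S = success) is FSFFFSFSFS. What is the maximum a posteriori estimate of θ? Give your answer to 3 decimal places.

θ̂_MAP = 0.619

The prior density ∝ θ^9(1−θ)^2 is the kernel of Beta(10, 3).
Data: 4 successes in 10 trials (from the sequence). The binomial likelihood contributes θ^4(1−θ)^6, so the posterior is Beta(10+4, 3+6) = Beta(14, 9).
For Beta(a, b) with a, b > 1 the mode is (a−1)/(a+b−2) = 13/21 ≈ 0.619.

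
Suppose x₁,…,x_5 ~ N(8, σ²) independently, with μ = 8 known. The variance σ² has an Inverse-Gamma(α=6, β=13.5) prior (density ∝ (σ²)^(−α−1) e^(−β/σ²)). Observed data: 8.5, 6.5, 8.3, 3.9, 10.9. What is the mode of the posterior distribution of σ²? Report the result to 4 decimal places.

Sum of squared deviations about the known mean: SS = (8.5−8)² + (6.5−8)² + (8.3−8)² + (3.9−8)² + (10.9−8)² = 27.81.
The Normal likelihood contributes (σ²)^(−n/2) exp(−SS/(2σ²)), so the posterior is Inverse-Gamma(α + n/2, β + SS/2) = Inverse-Gamma(8.5, 27.405).
The mode of Inverse-Gamma(a, b) is b/(a+1) = 27.405/9.5 ≈ 2.8847.

σ̂²_MAP = 2.8847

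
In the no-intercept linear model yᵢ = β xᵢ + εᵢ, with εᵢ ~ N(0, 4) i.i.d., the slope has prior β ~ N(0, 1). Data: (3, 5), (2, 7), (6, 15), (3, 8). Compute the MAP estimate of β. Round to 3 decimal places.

β̂_MAP = 2.306

log p(β | y) = −Σ(yᵢ − βxᵢ)²/(2·4) − β²/(2·1) + const.
Setting the derivative to zero: Σxᵢ(yᵢ − βxᵢ)/4 − β/1 = 0, so β = Σxᵢyᵢ / (Σxᵢ² + σ²/τ²).
Σxᵢyᵢ = 3·5 + 2·7 + 6·15 + 3·8 = 143; Σxᵢ² = 58; σ²/τ² = 4.
β̂_MAP = 143 / (58 + 4) = 143/62 ≈ 2.306.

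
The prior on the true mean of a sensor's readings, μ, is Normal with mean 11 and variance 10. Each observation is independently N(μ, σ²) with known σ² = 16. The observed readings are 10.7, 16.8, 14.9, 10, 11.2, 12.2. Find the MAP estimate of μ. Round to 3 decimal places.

n = 6; x̄ = (10.7 + 16.8 + 14.9 + 10 + 11.2 + 12.2)/6 = 75.8/6 = 379/30 ≈ 12.6333.
For a Normal prior and Normal likelihood with known variance, the posterior is Normal; its mode equals its mean, the precision-weighted average.
Prior precision 1/σ₀² = 1/10 = 0.1; data precision n/σ² = 6/16 = 0.375.
μ̂ = (0.1·11 + 0.375·(379/30)) / (0.1 + 0.375) = 5.8375/0.475 = 467/38 ≈ 12.289.

μ̂_MAP = 12.289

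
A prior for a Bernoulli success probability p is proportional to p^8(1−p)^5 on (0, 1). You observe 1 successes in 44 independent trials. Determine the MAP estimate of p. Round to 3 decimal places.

The prior density ∝ p^8(1−p)^5 is the kernel of Beta(9, 6).
Data: 1 success in 44 trials. The binomial likelihood contributes p(1−p)^43, so the posterior is Beta(9+1, 6+43) = Beta(10, 49).
For Beta(a, b) with a, b > 1 the mode is (a−1)/(a+b−2) = 9/57 ≈ 0.158.

p̂_MAP = 0.158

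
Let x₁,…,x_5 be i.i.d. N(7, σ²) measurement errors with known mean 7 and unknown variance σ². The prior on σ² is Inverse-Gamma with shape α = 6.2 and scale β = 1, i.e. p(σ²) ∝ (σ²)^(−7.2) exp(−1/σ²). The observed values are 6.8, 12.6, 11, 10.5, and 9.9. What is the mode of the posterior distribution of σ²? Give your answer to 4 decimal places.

σ̂²_MAP = 3.6113

Sum of squared deviations about the known mean: SS = (6.8−7)² + (12.6−7)² + (11−7)² + (10.5−7)² + (9.9−7)² = 68.06.
The Normal likelihood contributes (σ²)^(−n/2) exp(−SS/(2σ²)), so the posterior is Inverse-Gamma(α + n/2, β + SS/2) = Inverse-Gamma(8.7, 35.03).
The mode of Inverse-Gamma(a, b) is b/(a+1) = 35.03/9.7 ≈ 3.6113.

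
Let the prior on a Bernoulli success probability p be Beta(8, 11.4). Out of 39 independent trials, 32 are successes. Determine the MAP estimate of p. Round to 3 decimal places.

p̂_MAP = 0.691

Prior: Beta(8, 11.4).
Data: 32 successes in 39 trials. The binomial likelihood contributes p^32(1−p)^7, so the posterior is Beta(8+32, 11.4+7) = Beta(40, 18.4).
For Beta(a, b) with a, b > 1 the mode is (a−1)/(a+b−2) = 39/56.4 ≈ 0.691.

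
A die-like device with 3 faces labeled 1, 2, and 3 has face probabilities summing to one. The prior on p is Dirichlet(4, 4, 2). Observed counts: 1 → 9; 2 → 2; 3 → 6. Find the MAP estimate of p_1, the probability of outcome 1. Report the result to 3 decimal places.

The posterior is Dirichlet(αᵢ + nᵢ) = Dirichlet(13, 6, 8).
For a Dirichlet(a₁,…,a_K) with all aᵢ > 1, the mode has j-th component (aⱼ − 1)/(Σaᵢ − K).
Here Σaᵢ = 27 and K = 3, so p_1 = (13 − 1)/(27 − 3) = 12/24 ≈ 0.500.

MAP estimate: 0.500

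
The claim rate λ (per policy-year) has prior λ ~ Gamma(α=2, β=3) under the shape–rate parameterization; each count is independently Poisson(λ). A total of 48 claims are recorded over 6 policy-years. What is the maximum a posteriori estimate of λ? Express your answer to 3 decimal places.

λ̂_MAP = 5.444

Σxᵢ = 48, n = 6.
Posterior ∝ λe^(−3λ) · λ^48e^(−6λ) = λ^49e^(−9λ), i.e. Gamma(shape=50, rate=9).
The mode of a Gamma(a, b) with a ≥ 1 (shape–rate) is (a−1)/b = 49/9 ≈ 5.444.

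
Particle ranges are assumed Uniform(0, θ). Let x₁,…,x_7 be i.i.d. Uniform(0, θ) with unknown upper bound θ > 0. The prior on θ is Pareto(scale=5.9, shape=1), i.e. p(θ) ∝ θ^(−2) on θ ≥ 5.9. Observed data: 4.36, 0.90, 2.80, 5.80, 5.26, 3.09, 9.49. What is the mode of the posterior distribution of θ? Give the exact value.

θ̂_MAP = 9.49

The Uniform(0, θ) likelihood is θ^(−n) for θ ≥ max(xᵢ), zero otherwise. Here max(xᵢ) = 9.49.
Posterior ∝ θ^(−2) · θ^(−7) = θ^(−9) on θ ≥ max(5.9, 9.49) = 9.49.
This density is strictly decreasing in θ, so the posterior mode lies at the lower boundary of the support.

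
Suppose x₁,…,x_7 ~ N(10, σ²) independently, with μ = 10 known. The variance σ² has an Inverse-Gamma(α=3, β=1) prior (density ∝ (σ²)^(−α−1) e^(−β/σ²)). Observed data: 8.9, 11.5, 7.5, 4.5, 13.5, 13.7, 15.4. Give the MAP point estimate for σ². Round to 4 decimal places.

σ̂²_MAP = 6.4707

Sum of squared deviations about the known mean: SS = (8.9−10)² + (11.5−10)² + (7.5−10)² + (4.5−10)² + (13.5−10)² + (13.7−10)² + (15.4−10)² = 95.06.
The Normal likelihood contributes (σ²)^(−n/2) exp(−SS/(2σ²)), so the posterior is Inverse-Gamma(α + n/2, β + SS/2) = Inverse-Gamma(6.5, 48.53).
The mode of Inverse-Gamma(a, b) is b/(a+1) = 48.53/7.5 ≈ 6.4707.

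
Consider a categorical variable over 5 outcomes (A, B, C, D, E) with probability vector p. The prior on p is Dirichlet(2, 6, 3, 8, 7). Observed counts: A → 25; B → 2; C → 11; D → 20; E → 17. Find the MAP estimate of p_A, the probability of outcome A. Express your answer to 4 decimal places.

The posterior is Dirichlet(αᵢ + nᵢ) = Dirichlet(27, 8, 14, 28, 24).
For a Dirichlet(a₁,…,a_K) with all aᵢ > 1, the mode has j-th component (aⱼ − 1)/(Σaᵢ − K).
Here Σaᵢ = 101 and K = 5, so p_A = (27 − 1)/(101 − 5) = 26/96 ≈ 0.2708.

MAP estimate of p_A = 0.2708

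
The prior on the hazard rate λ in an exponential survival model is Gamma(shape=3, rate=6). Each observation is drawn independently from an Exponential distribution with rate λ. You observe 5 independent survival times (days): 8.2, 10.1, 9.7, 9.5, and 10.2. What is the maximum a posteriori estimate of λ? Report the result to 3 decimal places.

The Exponential(rate=λ) likelihood is ∝ λ^n e^(−λΣtᵢ). Here n = 5 and Σtᵢ = 8.2 + 10.1 + 9.7 + 9.5 + 10.2 = 47.7.
Posterior ∝ λ^2e^(−6λ) · λ^5e^(−47.7λ) = λ^7e^(−53.7λ), i.e. Gamma(8, 53.7).
Mode = (a−1)/b = 7/53.7 ≈ 0.130.

λ̂_MAP = 0.130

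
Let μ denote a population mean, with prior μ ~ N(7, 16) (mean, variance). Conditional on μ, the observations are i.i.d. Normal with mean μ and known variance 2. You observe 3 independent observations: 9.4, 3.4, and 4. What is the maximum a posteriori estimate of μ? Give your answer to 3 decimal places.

μ̂_MAP = 5.656

n = 3; x̄ = (9.4 + 3.4 + 4)/3 = 16.8/3 = 5.6.
For a Normal prior and Normal likelihood with known variance, the posterior is Normal; its mode equals its mean, the precision-weighted average.
Prior precision 1/σ₀² = 1/16 = 0.0625; data precision n/σ² = 3/2 = 1.5.
μ̂ = (0.0625·7 + 1.5·5.6) / (0.0625 + 1.5) = 8.8375/1.5625 = 5.656.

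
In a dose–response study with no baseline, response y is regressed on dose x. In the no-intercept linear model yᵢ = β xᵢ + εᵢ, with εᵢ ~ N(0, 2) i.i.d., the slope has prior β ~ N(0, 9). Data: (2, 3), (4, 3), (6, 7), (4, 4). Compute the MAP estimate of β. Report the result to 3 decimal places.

β̂_MAP = 1.052

log p(β | y) = −Σ(yᵢ − βxᵢ)²/(2·2) − β²/(2·9) + const.
Setting the derivative to zero: Σxᵢ(yᵢ − βxᵢ)/2 − β/9 = 0, so β = Σxᵢyᵢ / (Σxᵢ² + σ²/τ²).
Σxᵢyᵢ = 2·3 + 4·3 + 6·7 + 4·4 = 76; Σxᵢ² = 72; σ²/τ² = 2/9.
β̂_MAP = 76 / (72 + 2/9) = 76/(650/9) = 342/325 ≈ 1.052.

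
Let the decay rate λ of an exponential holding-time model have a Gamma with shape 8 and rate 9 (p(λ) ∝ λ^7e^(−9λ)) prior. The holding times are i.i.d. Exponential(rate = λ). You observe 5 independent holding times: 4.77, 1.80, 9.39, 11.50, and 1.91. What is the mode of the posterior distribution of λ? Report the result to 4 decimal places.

The Exponential(rate=λ) likelihood is ∝ λ^n e^(−λΣtᵢ). Here n = 5 and Σtᵢ = 4.77 + 1.80 + 9.39 + 11.50 + 1.91 = 29.37.
Posterior ∝ λ^7e^(−9λ) · λ^5e^(−29.37λ) = λ^12e^(−38.37λ), i.e. Gamma(13, 38.37).
Mode = (a−1)/b = 12/38.37 ≈ 0.3127.

λ̂_MAP = 0.3127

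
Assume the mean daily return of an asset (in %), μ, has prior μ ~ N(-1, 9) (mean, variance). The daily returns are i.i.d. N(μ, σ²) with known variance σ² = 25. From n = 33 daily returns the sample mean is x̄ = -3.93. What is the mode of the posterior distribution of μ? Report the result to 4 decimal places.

n = 33, x̄ = -3.93.
For a Normal prior and Normal likelihood with known variance, the posterior is Normal; its mode equals its mean, the precision-weighted average.
Prior precision 1/σ₀² = 1/9; data precision n/σ² = 33/25 = 1.32.
μ̂ = ((1/9)·(-1) + 1.32·(-3.93)) / (1/9 + 1.32) = (-119221/22500)/(322/225) = -119221/32200 ≈ -3.7025.

μ̂_MAP = -3.7025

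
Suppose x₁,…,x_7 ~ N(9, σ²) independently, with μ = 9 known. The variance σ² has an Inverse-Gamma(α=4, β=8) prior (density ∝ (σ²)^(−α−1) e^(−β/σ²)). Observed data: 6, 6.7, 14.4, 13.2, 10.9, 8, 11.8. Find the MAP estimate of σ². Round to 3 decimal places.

Sum of squared deviations about the known mean: SS = (6−9)² + (6.7−9)² + (14.4−9)² + (13.2−9)² + (10.9−9)² + (8−9)² + (11.8−9)² = 73.54.
The Normal likelihood contributes (σ²)^(−n/2) exp(−SS/(2σ²)), so the posterior is Inverse-Gamma(α + n/2, β + SS/2) = Inverse-Gamma(7.5, 44.77).
The mode of Inverse-Gamma(a, b) is b/(a+1) = 44.77/8.5 ≈ 5.267.

σ̂²_MAP = 5.267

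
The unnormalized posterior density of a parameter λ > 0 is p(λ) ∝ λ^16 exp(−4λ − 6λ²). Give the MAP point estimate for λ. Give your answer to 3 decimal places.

λ̂_MAP = 1.000

ℓ'(λ) = 16/λ − 4 − 12λ. Setting this to zero and multiplying by λ: 12λ² + 4λ − 16 = 0.
λ = (−4 + √(4² + 4·12·16)) / (2·12) = (−4 + √784) / 24 = (−4 + 28)/24 = 1.
ℓ''(λ) = −16/λ² − 12 < 0, confirming a maximum.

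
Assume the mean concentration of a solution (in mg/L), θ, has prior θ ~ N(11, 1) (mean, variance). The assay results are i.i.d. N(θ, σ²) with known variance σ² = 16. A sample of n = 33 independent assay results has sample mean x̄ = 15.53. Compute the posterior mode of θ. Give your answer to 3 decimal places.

θ̂_MAP = 14.051

n = 33, x̄ = 15.53.
For a Normal prior and Normal likelihood with known variance, the posterior is Normal; its mode equals its mean, the precision-weighted average.
Prior precision 1/σ₀² = 1/1 = 1; data precision n/σ² = 33/16 = 2.0625.
θ̂ = (1·11 + 2.0625·15.53) / (1 + 2.0625) = 43.030625/3.0625 = 68849/4900 ≈ 14.051.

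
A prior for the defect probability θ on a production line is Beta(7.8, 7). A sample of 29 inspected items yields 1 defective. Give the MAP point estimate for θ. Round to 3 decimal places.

θ̂_MAP = 0.187

Prior: Beta(7.8, 7).
Data: 1 success in 29 trials. The binomial likelihood contributes θ(1−θ)^28, so the posterior is Beta(7.8+1, 7+28) = Beta(8.8, 35).
For Beta(a, b) with a, b > 1 the mode is (a−1)/(a+b−2) = 7.8/41.8 ≈ 0.187.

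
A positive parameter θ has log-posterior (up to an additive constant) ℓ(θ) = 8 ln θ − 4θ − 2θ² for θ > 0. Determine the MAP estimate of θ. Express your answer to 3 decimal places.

θ̂_MAP = 1.000

ℓ'(θ) = 8/θ − 4 − 4θ. Setting this to zero and multiplying by θ: 4θ² + 4θ − 8 = 0.
θ = (−4 + √(4² + 4·4·8)) / (2·4) = (−4 + √144) / 8 = (−4 + 12)/8 = 1.
ℓ''(θ) = −8/θ² − 4 < 0, confirming a maximum.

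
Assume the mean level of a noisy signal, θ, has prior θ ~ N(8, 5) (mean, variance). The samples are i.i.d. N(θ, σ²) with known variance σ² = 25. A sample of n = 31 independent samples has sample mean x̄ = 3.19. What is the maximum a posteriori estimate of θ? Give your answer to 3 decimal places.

θ̂_MAP = 3.858

n = 31, x̄ = 3.19.
For a Normal prior and Normal likelihood with known variance, the posterior is Normal; its mode equals its mean, the precision-weighted average.
Prior precision 1/σ₀² = 1/5 = 0.2; data precision n/σ² = 31/25 = 1.24.
θ̂ = (0.2·8 + 1.24·3.19) / (0.2 + 1.24) = 5.5556/1.44 = 13889/3600 ≈ 3.858.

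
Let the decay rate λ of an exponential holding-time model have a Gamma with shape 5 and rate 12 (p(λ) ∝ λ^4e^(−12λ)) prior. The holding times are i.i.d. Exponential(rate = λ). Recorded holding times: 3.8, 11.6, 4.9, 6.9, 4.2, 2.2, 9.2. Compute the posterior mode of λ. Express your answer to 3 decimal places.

λ̂_MAP = 0.201

The Exponential(rate=λ) likelihood is ∝ λ^n e^(−λΣtᵢ). Here n = 7 and Σtᵢ = 3.8 + 11.6 + 4.9 + 6.9 + 4.2 + 2.2 + 9.2 = 42.8.
Posterior ∝ λ^4e^(−12λ) · λ^7e^(−42.8λ) = λ^11e^(−54.8λ), i.e. Gamma(12, 54.8).
Mode = (a−1)/b = 11/54.8 ≈ 0.201.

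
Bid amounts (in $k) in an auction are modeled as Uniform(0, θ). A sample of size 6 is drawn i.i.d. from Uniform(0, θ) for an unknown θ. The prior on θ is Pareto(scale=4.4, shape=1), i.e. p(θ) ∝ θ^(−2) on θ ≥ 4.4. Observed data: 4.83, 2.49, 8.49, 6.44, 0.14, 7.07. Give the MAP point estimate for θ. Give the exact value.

θ̂_MAP = 8.49

The Uniform(0, θ) likelihood is θ^(−n) for θ ≥ max(xᵢ), zero otherwise. Here max(xᵢ) = 8.49.
Posterior ∝ θ^(−2) · θ^(−6) = θ^(−8) on θ ≥ max(4.4, 8.49) = 8.49.
This density is strictly decreasing in θ, so the posterior mode lies at the lower boundary of the support.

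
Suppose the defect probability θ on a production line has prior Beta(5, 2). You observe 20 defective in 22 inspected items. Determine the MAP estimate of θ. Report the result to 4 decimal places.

Prior: Beta(5, 2).
Data: 20 successes in 22 trials. The binomial likelihood contributes θ^20(1−θ)^2, so the posterior is Beta(5+20, 2+2) = Beta(25, 4).
For Beta(a, b) with a, b > 1 the mode is (a−1)/(a+b−2) = 24/27 ≈ 0.8889.

θ̂_MAP = 0.8889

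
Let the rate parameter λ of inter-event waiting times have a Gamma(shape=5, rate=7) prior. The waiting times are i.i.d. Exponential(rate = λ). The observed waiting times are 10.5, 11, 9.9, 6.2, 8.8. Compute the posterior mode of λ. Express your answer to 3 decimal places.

λ̂_MAP = 0.169

The Exponential(rate=λ) likelihood is ∝ λ^n e^(−λΣtᵢ). Here n = 5 and Σtᵢ = 10.5 + 11 + 9.9 + 6.2 + 8.8 = 46.4.
Posterior ∝ λ^4e^(−7λ) · λ^5e^(−46.4λ) = λ^9e^(−53.4λ), i.e. Gamma(10, 53.4).
Mode = (a−1)/b = 9/53.4 ≈ 0.169.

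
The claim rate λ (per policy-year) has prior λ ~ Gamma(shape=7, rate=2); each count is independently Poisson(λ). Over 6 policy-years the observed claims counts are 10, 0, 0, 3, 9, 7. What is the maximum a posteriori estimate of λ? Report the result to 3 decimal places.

Σxᵢ = 10+0+0+3+9+7 = 29, with n = 6.
Posterior ∝ λ^6e^(−2λ) · λ^29e^(−6λ) = λ^35e^(−8λ), i.e. Gamma(shape=36, rate=8).
The mode of a Gamma(a, b) with a ≥ 1 (shape–rate) is (a−1)/b = 35/8 ≈ 4.375.

λ̂_MAP = 4.375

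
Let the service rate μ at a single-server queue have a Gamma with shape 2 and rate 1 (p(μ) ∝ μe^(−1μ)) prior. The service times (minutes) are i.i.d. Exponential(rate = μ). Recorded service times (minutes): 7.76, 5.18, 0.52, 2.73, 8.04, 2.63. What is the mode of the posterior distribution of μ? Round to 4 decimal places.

μ̂_MAP = 0.2513

The Exponential(rate=μ) likelihood is ∝ μ^n e^(−μΣtᵢ). Here n = 6 and Σtᵢ = 7.76 + 5.18 + 0.52 + 2.73 + 8.04 + 2.63 = 26.86.
Posterior ∝ μe^(−1μ) · μ^6e^(−26.86μ) = μ^7e^(−27.86μ), i.e. Gamma(8, 27.86).
Mode = (a−1)/b = 7/27.86 ≈ 0.2513.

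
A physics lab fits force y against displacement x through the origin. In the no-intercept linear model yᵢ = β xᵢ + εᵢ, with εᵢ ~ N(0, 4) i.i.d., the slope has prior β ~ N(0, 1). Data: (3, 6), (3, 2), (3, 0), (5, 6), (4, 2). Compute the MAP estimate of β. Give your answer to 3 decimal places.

β̂_MAP = 0.861

log p(β | y) = −Σ(yᵢ − βxᵢ)²/(2·4) − β²/(2·1) + const.
Setting the derivative to zero: Σxᵢ(yᵢ − βxᵢ)/4 − β/1 = 0, so β = Σxᵢyᵢ / (Σxᵢ² + σ²/τ²).
Σxᵢyᵢ = 3·6 + 3·2 + 3·0 + 5·6 + 4·2 = 62; Σxᵢ² = 68; σ²/τ² = 4.
β̂_MAP = 62 / (68 + 4) = 62/72 ≈ 0.861.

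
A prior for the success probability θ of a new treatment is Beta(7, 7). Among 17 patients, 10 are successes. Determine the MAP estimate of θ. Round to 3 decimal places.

Prior: Beta(7, 7).
Data: 10 successes in 17 trials. The binomial likelihood contributes θ^10(1−θ)^7, so the posterior is Beta(7+10, 7+7) = Beta(17, 14).
For Beta(a, b) with a, b > 1 the mode is (a−1)/(a+b−2) = 16/29 ≈ 0.552.

θ̂_MAP = 0.552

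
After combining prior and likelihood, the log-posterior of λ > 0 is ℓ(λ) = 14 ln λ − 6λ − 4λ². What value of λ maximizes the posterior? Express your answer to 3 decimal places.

λ̂_MAP = 1.000

ℓ'(λ) = 14/λ − 6 − 8λ. Setting this to zero and multiplying by λ: 8λ² + 6λ − 14 = 0.
λ = (−6 + √(6² + 4·8·14)) / (2·8) = (−6 + √484) / 16 = (−6 + 22)/16 = 1.
ℓ''(λ) = −14/λ² − 8 < 0, confirming a maximum.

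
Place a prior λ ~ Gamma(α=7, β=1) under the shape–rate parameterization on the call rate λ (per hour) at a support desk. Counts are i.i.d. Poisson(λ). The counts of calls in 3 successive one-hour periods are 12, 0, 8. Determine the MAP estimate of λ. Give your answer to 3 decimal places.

Σxᵢ = 12+0+8 = 20, with n = 3.
Posterior ∝ λ^6e^(−1λ) · λ^20e^(−3λ) = λ^26e^(−4λ), i.e. Gamma(shape=27, rate=4).
The mode of a Gamma(a, b) with a ≥ 1 (shape–rate) is (a−1)/b = 26/4 ≈ 6.500.

λ̂_MAP = 6.500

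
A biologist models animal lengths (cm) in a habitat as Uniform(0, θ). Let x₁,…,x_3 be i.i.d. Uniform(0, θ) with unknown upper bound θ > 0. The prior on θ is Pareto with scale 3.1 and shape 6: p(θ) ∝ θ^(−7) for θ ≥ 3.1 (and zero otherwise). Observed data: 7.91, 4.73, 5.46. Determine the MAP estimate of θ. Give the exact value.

θ̂_MAP = 7.91

The Uniform(0, θ) likelihood is θ^(−n) for θ ≥ max(xᵢ), zero otherwise. Here max(xᵢ) = 7.91.
Posterior ∝ θ^(−7) · θ^(−3) = θ^(−10) on θ ≥ max(3.1, 7.91) = 7.91.
This density is strictly decreasing in θ, so the posterior mode lies at the lower boundary of the support.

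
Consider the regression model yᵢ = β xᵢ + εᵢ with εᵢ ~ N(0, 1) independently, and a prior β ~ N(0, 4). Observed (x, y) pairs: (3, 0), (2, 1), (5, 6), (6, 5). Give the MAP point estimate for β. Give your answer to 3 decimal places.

log p(β | y) = −Σ(yᵢ − βxᵢ)²/(2·1) − β²/(2·4) + const.
Setting the derivative to zero: Σxᵢ(yᵢ − βxᵢ)/1 − β/4 = 0, so β = Σxᵢyᵢ / (Σxᵢ² + σ²/τ²).
Σxᵢyᵢ = 3·0 + 2·1 + 5·6 + 6·5 = 62; Σxᵢ² = 74; σ²/τ² = 0.25.
β̂_MAP = 62 / (74 + 0.25) = 62/74.25 ≈ 0.835.

β̂_MAP = 0.835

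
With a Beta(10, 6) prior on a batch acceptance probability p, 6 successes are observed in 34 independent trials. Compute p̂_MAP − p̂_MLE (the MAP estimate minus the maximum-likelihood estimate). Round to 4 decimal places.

Posterior is Beta(16, 34); MAP = (16−1)/(50−2) = 15/48 ≈ 0.31250.
MLE ignores the prior: p̂_MLE = k/n = 6/34 ≈ 0.17647.
Difference = 15/48 − 6/34 = 37/272 ≈ 0.1360.

MAP − MLE = 0.1360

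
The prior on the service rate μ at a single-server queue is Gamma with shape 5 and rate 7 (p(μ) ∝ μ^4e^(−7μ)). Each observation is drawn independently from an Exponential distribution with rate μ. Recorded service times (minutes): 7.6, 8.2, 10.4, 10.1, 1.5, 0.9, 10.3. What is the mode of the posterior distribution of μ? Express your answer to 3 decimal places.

The Exponential(rate=μ) likelihood is ∝ μ^n e^(−μΣtᵢ). Here n = 7 and Σtᵢ = 7.6 + 8.2 + 10.4 + 10.1 + 1.5 + 0.9 + 10.3 = 49.
Posterior ∝ μ^4e^(−7μ) · μ^7e^(−49μ) = μ^11e^(−56μ), i.e. Gamma(12, 56).
Mode = (a−1)/b = 11/56 ≈ 0.196.

μ̂_MAP = 0.196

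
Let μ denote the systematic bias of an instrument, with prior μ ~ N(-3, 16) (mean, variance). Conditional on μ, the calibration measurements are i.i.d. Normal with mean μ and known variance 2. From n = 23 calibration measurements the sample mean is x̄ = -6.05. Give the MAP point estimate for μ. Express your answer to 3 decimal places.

μ̂_MAP = -6.034

n = 23, x̄ = -6.05.
For a Normal prior and Normal likelihood with known variance, the posterior is Normal; its mode equals its mean, the precision-weighted average.
Prior precision 1/σ₀² = 1/16 = 0.0625; data precision n/σ² = 23/2 = 11.5.
μ̂ = (0.0625·(-3) + 11.5·(-6.05)) / (0.0625 + 11.5) = (-69.7625)/11.5625 = -5581/925 ≈ -6.034.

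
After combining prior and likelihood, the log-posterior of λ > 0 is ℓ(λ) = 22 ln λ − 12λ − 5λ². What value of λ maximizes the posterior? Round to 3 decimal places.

λ̂_MAP = 1.000

ℓ'(λ) = 22/λ − 12 − 10λ. Setting this to zero and multiplying by λ: 10λ² + 12λ − 22 = 0.
λ = (−12 + √(12² + 4·10·22)) / (2·10) = (−12 + √1024) / 20 = (−12 + 32)/20 = 1.
ℓ''(λ) = −22/λ² − 10 < 0, confirming a maximum.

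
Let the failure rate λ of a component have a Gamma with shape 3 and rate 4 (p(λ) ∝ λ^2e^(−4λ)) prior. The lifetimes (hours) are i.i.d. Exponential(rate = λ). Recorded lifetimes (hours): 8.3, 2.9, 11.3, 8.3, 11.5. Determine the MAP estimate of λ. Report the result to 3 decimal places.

λ̂_MAP = 0.151

The Exponential(rate=λ) likelihood is ∝ λ^n e^(−λΣtᵢ). Here n = 5 and Σtᵢ = 8.3 + 2.9 + 11.3 + 8.3 + 11.5 = 42.3.
Posterior ∝ λ^2e^(−4λ) · λ^5e^(−42.3λ) = λ^7e^(−46.3λ), i.e. Gamma(8, 46.3).
Mode = (a−1)/b = 7/46.3 ≈ 0.151.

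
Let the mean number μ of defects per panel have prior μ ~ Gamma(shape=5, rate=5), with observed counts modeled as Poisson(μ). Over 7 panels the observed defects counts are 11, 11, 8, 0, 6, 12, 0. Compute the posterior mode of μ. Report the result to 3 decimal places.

μ̂_MAP = 4.333

Σxᵢ = 11+11+8+0+6+12+0 = 48, with n = 7.
Posterior ∝ μ^4e^(−5μ) · μ^48e^(−7μ) = μ^52e^(−12μ), i.e. Gamma(shape=53, rate=12).
The mode of a Gamma(a, b) with a ≥ 1 (shape–rate) is (a−1)/b = 52/12 ≈ 4.333.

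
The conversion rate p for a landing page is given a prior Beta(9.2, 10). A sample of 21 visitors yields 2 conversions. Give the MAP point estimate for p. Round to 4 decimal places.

p̂_MAP = 0.2670

Prior: Beta(9.2, 10).
Data: 2 successes in 21 trials. The binomial likelihood contributes p^2(1−p)^19, so the posterior is Beta(9.2+2, 10+19) = Beta(11.2, 29).
For Beta(a, b) with a, b > 1 the mode is (a−1)/(a+b−2) = 10.2/38.2 ≈ 0.2670.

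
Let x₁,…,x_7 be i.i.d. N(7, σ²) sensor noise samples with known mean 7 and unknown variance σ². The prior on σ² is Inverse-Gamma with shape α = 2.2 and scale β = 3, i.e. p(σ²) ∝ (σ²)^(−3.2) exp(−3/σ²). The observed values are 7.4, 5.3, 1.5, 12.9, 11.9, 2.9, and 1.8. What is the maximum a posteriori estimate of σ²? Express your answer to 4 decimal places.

σ̂²_MAP = 10.5948

Sum of squared deviations about the known mean: SS = (7.4−7)² + (5.3−7)² + (1.5−7)² + (12.9−7)² + (11.9−7)² + (2.9−7)² + (1.8−7)² = 135.97.
The Normal likelihood contributes (σ²)^(−n/2) exp(−SS/(2σ²)), so the posterior is Inverse-Gamma(α + n/2, β + SS/2) = Inverse-Gamma(5.7, 70.985).
The mode of Inverse-Gamma(a, b) is b/(a+1) = 70.985/6.7 ≈ 10.5948.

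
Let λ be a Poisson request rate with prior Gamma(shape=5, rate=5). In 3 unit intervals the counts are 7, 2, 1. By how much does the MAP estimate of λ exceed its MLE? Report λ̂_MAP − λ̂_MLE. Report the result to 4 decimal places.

MAP − MLE = -1.5833

Σxᵢ = 10. Posterior is Gamma(15, 8); MAP = (15−1)/8 = 14/8 ≈ 1.75000.
MLE = x̄ = 10/3 ≈ 3.33333.
Difference = 14/8 − 10/3 = -19/12 ≈ -1.5833.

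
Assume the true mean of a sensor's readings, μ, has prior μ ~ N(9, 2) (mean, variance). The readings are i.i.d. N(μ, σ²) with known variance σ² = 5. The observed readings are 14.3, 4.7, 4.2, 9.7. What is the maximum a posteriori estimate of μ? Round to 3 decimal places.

n = 4; x̄ = (14.3 + 4.7 + 4.2 + 9.7)/4 = 32.9/4 = 8.225.
For a Normal prior and Normal likelihood with known variance, the posterior is Normal; its mode equals its mean, the precision-weighted average.
Prior precision 1/σ₀² = 1/2 = 0.5; data precision n/σ² = 4/5 = 0.8.
μ̂ = (0.5·9 + 0.8·8.225) / (0.5 + 0.8) = 11.08/1.3 = 554/65 ≈ 8.523.

μ̂_MAP = 8.523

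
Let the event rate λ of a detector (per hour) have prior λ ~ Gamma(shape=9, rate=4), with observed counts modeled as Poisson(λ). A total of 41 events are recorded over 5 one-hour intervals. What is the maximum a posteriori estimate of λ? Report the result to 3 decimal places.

λ̂_MAP = 5.444

Σxᵢ = 41, n = 5.
Posterior ∝ λ^8e^(−4λ) · λ^41e^(−5λ) = λ^49e^(−9λ), i.e. Gamma(shape=50, rate=9).
The mode of a Gamma(a, b) with a ≥ 1 (shape–rate) is (a−1)/b = 49/9 ≈ 5.444.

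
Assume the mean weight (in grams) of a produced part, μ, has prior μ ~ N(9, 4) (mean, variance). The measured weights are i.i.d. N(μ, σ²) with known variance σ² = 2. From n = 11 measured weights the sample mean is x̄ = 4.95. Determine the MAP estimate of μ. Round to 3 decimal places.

n = 11, x̄ = 4.95.
For a Normal prior and Normal likelihood with known variance, the posterior is Normal; its mode equals its mean, the precision-weighted average.
Prior precision 1/σ₀² = 1/4 = 0.25; data precision n/σ² = 11/2 = 5.5.
μ̂ = (0.25·9 + 5.5·4.95) / (0.25 + 5.5) = 29.475/5.75 = 1179/230 ≈ 5.126.

μ̂_MAP = 5.126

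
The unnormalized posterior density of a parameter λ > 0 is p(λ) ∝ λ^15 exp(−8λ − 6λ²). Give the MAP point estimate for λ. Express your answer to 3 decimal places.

ℓ'(λ) = 15/λ − 8 − 12λ. Setting this to zero and multiplying by λ: 12λ² + 8λ − 15 = 0.
λ = (−8 + √(8² + 4·12·15)) / (2·12) = (−8 + √784) / 24 = (−8 + 28)/24 = 5/6.
ℓ''(λ) = −15/λ² − 12 < 0, confirming a maximum.

λ̂_MAP = 0.833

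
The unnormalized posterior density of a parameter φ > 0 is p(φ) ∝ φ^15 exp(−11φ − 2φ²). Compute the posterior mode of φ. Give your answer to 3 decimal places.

φ̂_MAP = 1.000

ℓ'(φ) = 15/φ − 11 − 4φ. Setting this to zero and multiplying by φ: 4φ² + 11φ − 15 = 0.
φ = (−11 + √(11² + 4·4·15)) / (2·4) = (−11 + √361) / 8 = (−11 + 19)/8 = 1.
ℓ''(φ) = −15/φ² − 4 < 0, confirming a maximum.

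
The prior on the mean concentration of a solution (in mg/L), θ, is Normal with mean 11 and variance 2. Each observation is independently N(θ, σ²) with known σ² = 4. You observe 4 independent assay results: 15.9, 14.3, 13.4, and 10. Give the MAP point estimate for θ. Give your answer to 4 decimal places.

θ̂_MAP = 12.6000

n = 4; x̄ = (15.9 + 14.3 + 13.4 + 10)/4 = 53.6/4 = 13.4.
For a Normal prior and Normal likelihood with known variance, the posterior is Normal; its mode equals its mean, the precision-weighted average.
Prior precision 1/σ₀² = 1/2 = 0.5; data precision n/σ² = 4/4 = 1.
θ̂ = (0.5·11 + 1·13.4) / (0.5 + 1) = 18.9/1.5 = 12.6000.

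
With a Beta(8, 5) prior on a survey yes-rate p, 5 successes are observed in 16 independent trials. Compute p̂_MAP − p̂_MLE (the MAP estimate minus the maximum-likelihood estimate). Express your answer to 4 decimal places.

MAP − MLE = 0.1319

Posterior is Beta(13, 16); MAP = (13−1)/(29−2) = 12/27 ≈ 0.44444.
MLE ignores the prior: p̂_MLE = k/n = 5/16 ≈ 0.31250.
Difference = 12/27 − 5/16 = 19/144 ≈ 0.1319.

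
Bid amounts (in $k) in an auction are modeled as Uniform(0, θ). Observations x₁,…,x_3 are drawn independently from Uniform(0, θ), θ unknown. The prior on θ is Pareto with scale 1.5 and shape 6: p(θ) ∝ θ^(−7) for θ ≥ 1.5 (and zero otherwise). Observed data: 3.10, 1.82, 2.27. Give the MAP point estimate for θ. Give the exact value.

θ̂_MAP = 3.10

The Uniform(0, θ) likelihood is θ^(−n) for θ ≥ max(xᵢ), zero otherwise. Here max(xᵢ) = 3.10.
Posterior ∝ θ^(−7) · θ^(−3) = θ^(−10) on θ ≥ max(1.5, 3.10) = 3.10.
This density is strictly decreasing in θ, so the posterior mode lies at the lower boundary of the support.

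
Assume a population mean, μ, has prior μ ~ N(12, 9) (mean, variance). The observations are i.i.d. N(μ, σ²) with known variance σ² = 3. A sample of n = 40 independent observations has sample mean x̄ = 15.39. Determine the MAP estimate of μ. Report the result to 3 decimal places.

n = 40, x̄ = 15.39.
For a Normal prior and Normal likelihood with known variance, the posterior is Normal; its mode equals its mean, the precision-weighted average.
Prior precision 1/σ₀² = 1/9; data precision n/σ² = 40/3.
μ̂ = ((1/9)·12 + (40/3)·15.39) / (1/9 + 40/3) = (3098/15)/(121/9) = 9294/605 ≈ 15.362.

μ̂_MAP = 15.362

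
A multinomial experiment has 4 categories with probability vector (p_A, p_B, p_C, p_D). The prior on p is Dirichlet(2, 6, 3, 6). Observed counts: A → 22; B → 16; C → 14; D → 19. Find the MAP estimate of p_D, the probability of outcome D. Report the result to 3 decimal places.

MAP estimate of p_D = 0.286

The posterior is Dirichlet(αᵢ + nᵢ) = Dirichlet(24, 22, 17, 25).
For a Dirichlet(a₁,…,a_K) with all aᵢ > 1, the mode has j-th component (aⱼ − 1)/(Σaᵢ − K).
Here Σaᵢ = 88 and K = 4, so p_D = (25 − 1)/(88 − 4) = 24/84 ≈ 0.286.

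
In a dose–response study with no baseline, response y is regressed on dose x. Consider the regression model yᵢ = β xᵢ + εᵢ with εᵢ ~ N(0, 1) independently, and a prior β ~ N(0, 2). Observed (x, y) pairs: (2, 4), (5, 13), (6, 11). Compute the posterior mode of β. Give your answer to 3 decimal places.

β̂_MAP = 2.122

log p(β | y) = −Σ(yᵢ − βxᵢ)²/(2·1) − β²/(2·2) + const.
Setting the derivative to zero: Σxᵢ(yᵢ − βxᵢ)/1 − β/2 = 0, so β = Σxᵢyᵢ / (Σxᵢ² + σ²/τ²).
Σxᵢyᵢ = 2·4 + 5·13 + 6·11 = 139; Σxᵢ² = 65; σ²/τ² = 0.5.
β̂_MAP = 139 / (65 + 0.5) = 139/65.5 ≈ 2.122.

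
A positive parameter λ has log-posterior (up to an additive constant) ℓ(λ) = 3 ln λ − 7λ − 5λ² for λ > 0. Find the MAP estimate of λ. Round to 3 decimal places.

ℓ'(λ) = 3/λ − 7 − 10λ. Setting this to zero and multiplying by λ: 10λ² + 7λ − 3 = 0.
λ = (−7 + √(7² + 4·10·3)) / (2·10) = (−7 + √169) / 20 = (−7 + 13)/20 = 3/10.
ℓ''(λ) = −3/λ² − 10 < 0, confirming a maximum.

λ̂_MAP = 0.300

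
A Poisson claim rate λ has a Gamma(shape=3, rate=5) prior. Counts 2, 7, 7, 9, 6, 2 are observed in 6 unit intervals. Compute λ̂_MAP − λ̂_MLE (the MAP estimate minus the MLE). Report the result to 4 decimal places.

Σxᵢ = 33. Posterior is Gamma(36, 11); MAP = (36−1)/11 = 35/11 ≈ 3.18182.
MLE = x̄ = 33/6 ≈ 5.50000.
Difference = 35/11 − 33/6 = -51/22 ≈ -2.3182.

MAP − MLE = -2.3182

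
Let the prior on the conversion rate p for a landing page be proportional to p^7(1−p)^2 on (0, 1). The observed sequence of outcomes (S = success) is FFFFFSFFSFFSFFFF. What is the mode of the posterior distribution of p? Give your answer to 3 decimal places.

The prior density ∝ p^7(1−p)^2 is the kernel of Beta(8, 3).
Data: 3 successes in 16 trials (from the sequence). The binomial likelihood contributes p^3(1−p)^13, so the posterior is Beta(8+3, 3+13) = Beta(11, 16).
For Beta(a, b) with a, b > 1 the mode is (a−1)/(a+b−2) = 10/25 ≈ 0.400.

p̂_MAP = 0.400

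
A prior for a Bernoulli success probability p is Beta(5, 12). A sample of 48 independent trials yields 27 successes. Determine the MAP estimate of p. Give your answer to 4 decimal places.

p̂_MAP = 0.4921

Prior: Beta(5, 12).
Data: 27 successes in 48 trials. The binomial likelihood contributes p^27(1−p)^21, so the posterior is Beta(5+27, 12+21) = Beta(32, 33).
For Beta(a, b) with a, b > 1 the mode is (a−1)/(a+b−2) = 31/63 ≈ 0.4921.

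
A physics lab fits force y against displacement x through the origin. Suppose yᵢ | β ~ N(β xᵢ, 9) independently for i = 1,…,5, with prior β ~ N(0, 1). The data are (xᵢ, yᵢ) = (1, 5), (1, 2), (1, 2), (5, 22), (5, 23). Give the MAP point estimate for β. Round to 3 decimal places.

β̂_MAP = 3.774

log p(β | y) = −Σ(yᵢ − βxᵢ)²/(2·9) − β²/(2·1) + const.
Setting the derivative to zero: Σxᵢ(yᵢ − βxᵢ)/9 − β/1 = 0, so β = Σxᵢyᵢ / (Σxᵢ² + σ²/τ²).
Σxᵢyᵢ = 1·5 + 1·2 + 1·2 + 5·22 + 5·23 = 234; Σxᵢ² = 53; σ²/τ² = 9.
β̂_MAP = 234 / (53 + 9) = 234/62 ≈ 3.774.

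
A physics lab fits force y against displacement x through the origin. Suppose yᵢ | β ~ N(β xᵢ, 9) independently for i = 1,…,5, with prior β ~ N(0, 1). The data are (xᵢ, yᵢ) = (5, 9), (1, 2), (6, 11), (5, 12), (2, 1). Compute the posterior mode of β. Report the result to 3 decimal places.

log p(β | y) = −Σ(yᵢ − βxᵢ)²/(2·9) − β²/(2·1) + const.
Setting the derivative to zero: Σxᵢ(yᵢ − βxᵢ)/9 − β/1 = 0, so β = Σxᵢyᵢ / (Σxᵢ² + σ²/τ²).
Σxᵢyᵢ = 5·9 + 1·2 + 6·11 + 5·12 + 2·1 = 175; Σxᵢ² = 91; σ²/τ² = 9.
β̂_MAP = 175 / (91 + 9) = 175/100 ≈ 1.750.

β̂_MAP = 1.750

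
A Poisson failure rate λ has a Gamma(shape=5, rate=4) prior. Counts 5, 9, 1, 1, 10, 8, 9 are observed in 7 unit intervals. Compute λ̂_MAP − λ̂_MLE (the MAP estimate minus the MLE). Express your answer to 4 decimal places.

MAP − MLE = -1.8701

Σxᵢ = 43. Posterior is Gamma(48, 11); MAP = (48−1)/11 = 47/11 ≈ 4.27273.
MLE = x̄ = 43/7 ≈ 6.14286.
Difference = 47/11 − 43/7 = -144/77 ≈ -1.8701.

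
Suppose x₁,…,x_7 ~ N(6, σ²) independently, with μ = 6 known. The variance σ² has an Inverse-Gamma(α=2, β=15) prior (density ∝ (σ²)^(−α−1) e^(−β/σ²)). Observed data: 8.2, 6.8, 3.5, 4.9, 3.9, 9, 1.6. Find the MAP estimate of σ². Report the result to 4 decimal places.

Sum of squared deviations about the known mean: SS = (8.2−6)² + (6.8−6)² + (3.5−6)² + (4.9−6)² + (3.9−6)² + (9−6)² + (1.6−6)² = 45.71.
The Normal likelihood contributes (σ²)^(−n/2) exp(−SS/(2σ²)), so the posterior is Inverse-Gamma(α + n/2, β + SS/2) = Inverse-Gamma(5.5, 37.855).
The mode of Inverse-Gamma(a, b) is b/(a+1) = 37.855/6.5 ≈ 5.8238.

σ̂²_MAP = 5.8238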